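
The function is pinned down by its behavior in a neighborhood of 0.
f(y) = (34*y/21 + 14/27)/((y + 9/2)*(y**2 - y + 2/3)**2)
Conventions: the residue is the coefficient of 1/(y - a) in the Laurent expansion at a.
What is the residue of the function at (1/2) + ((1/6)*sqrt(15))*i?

The factor y**2 - y + 2/3 splits as (y - a)(y - a') with a = (1/2) + ((1/6)*sqrt(15))*i, a' = (1/2) - ((1/6)*sqrt(15))*i. At the order-2 pole a set g(y) = (y - a)^2*f(y) = [(34*y/21 + 14/27)/(y + 9/2)] / (y - a')^2.
Order-2 pole: residue = g'(a); g'((1/2) + ((1/6)*sqrt(15))*i) = (10232/1953525) - ((38156/651175)*sqrt(15))*i, so the residue is (10232/1953525) - ((38156/651175)*sqrt(15))*i.

The residue is (10232/1953525) - ((38156/651175)*sqrt(15))*i.


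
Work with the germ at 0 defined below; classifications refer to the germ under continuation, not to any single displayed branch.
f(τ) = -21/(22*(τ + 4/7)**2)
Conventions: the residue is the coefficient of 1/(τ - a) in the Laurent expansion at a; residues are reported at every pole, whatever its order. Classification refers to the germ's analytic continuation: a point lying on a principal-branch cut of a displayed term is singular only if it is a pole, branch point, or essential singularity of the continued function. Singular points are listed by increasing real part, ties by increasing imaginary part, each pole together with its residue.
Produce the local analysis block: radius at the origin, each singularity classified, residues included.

Radius of convergence at 0: 4/7.
At -4/7: a pole of order 2; residue 0.

Denominator factor (τ + 4/7)^2: pole of order 2 at -4/7, modulus 4/7.
The radius of convergence is the smallest modulus among the singular points: 4/7.
At the order-2 pole -4/7 set g(τ) = (τ - (-4/7))^2*f(τ) = -21/22.
Order-2 pole: residue = g'(a); g'(-4/7) = 0, so the residue is 0.


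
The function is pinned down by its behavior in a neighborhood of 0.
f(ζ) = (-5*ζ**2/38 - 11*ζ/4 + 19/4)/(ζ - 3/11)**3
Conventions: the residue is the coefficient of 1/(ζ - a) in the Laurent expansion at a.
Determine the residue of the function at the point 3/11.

The residue is -5/38.

At the order-3 pole 3/11 set g(ζ) = (ζ - (3/11))^3*f(ζ) = -5*ζ**2/38 - 11*ζ/4 + 19/4.
Order-3 pole: residue = g''(a)/2; g''(3/11) = -5/19, so the residue is -5/38.


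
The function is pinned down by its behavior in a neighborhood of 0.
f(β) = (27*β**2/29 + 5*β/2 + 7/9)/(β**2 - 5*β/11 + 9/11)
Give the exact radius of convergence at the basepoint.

Denominator factor (β**2 - 5*β/11 + 9/11): discriminant -371/121, complex-conjugate roots (5/22) + ((1/22)*sqrt(371))*i and (5/22) - ((1/22)*sqrt(371))*i; poles of order 1, moduli (3/11)*sqrt(11) and (3/11)*sqrt(11).
The radius of convergence is the smallest modulus among the singular points: (3/11)*sqrt(11).

The radius of convergence is (3/11)*sqrt(11).


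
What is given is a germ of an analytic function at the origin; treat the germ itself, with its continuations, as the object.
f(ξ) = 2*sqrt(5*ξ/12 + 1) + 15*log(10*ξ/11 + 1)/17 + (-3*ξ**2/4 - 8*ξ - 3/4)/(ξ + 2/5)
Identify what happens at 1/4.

The point is a regular point.

Denominator factors: ξ + 2/5 = 13/20 at ξ = 1/4 — none vanishes.
Branch term log(1 - ξ/(-11/10)): argument at 1/4 is 27/22, nonzero, so 1/4 is not its branch point (a point on a principal cut is still regular for the continued germ).
Branch term sqrt(1 - ξ/(-12/5)): argument at 1/4 is 53/48, nonzero, so 1/4 is not its branch point (a point on a principal cut is still regular for the continued germ).
So the germ continues analytically to 1/4.


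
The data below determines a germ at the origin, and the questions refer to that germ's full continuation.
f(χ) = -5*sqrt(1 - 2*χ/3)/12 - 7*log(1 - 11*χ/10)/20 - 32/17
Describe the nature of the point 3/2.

The point is an algebraic (square-root) branch point.

The term (-5/12)*sqrt(1 - χ/(3/2)) has argument 1 - 3/2/(3/2) = 0 at 3/2: a square-root (algebraic, two-sheeted) branch point; the remaining terms are analytic or single-valued there.


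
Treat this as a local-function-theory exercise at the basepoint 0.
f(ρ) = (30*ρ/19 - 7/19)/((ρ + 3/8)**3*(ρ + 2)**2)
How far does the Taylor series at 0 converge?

Denominator factor (ρ + 2)^2: pole of order 2 at -2, modulus 2.
Denominator factor (ρ + 3/8)^3: pole of order 3 at -3/8, modulus 3/8.
The radius of convergence is the smallest modulus among the singular points: 3/8.

The radius of convergence is 3/8.


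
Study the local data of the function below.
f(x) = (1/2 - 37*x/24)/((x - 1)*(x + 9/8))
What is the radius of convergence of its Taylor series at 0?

Denominator factor (x + 9/8): pole of order 1 at -9/8, modulus 9/8.
Denominator factor (x - 1): pole of order 1 at 1, modulus 1.
The radius of convergence is the smallest modulus among the singular points: 1.

The radius of convergence is 1.


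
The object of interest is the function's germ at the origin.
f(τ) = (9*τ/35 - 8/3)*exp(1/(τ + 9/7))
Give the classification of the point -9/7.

The exponent 1/(τ - (-9/7)) has a pole at -9/7, so exp(1/(τ - (-9/7))) takes every nonzero value near it: an essential singularity (not a pole of any order).

The point is an essential singularity.


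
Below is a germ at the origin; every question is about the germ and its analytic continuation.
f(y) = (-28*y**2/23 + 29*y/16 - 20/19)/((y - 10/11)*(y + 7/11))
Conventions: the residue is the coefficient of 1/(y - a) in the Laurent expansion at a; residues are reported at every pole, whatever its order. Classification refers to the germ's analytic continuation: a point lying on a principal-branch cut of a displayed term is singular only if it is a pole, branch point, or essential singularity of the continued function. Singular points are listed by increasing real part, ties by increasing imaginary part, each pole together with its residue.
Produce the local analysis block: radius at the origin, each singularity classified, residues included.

Radius of convergence at 0: 7/11.
At -7/11: a pole of order 1; residue 2283469/1307504.
At 10/11: a pole of order 1; residue -173865/653752.

Denominator factor (y + 7/11): pole of order 1 at -7/11, modulus 7/11.
Denominator factor (y - 10/11): pole of order 1 at 10/11, modulus 10/11.
The radius of convergence is the smallest modulus among the singular points: 7/11.
At the order-1 pole -7/11 set g(y) = (y - (-7/11))*f(y) = (-28*y**2/23 + 29*y/16 - 20/19)/(y - 10/11).
Simple pole: residue = g(a) at a = -7/11, which is 2283469/1307504.
At the order-1 pole 10/11 set g(y) = (y - (10/11))*f(y) = (-28*y**2/23 + 29*y/16 - 20/19)/(y + 7/11).
Simple pole: residue = g(a) at a = 10/11, which is -173865/653752.
List the singular points by increasing real part (a conjugate pair: the negative imaginary part first).


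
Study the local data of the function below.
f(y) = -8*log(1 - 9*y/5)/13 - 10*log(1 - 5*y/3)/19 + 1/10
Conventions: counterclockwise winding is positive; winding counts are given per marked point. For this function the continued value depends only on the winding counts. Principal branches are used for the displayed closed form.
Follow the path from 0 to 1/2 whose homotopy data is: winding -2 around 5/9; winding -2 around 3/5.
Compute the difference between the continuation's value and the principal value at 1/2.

The rational part is single-valued and drops out of the difference; each branch term changes only by its own monodromy.
(-10/19)*log(1 - y/(3/5)): each positive loop around 3/5 adds 2*pi*i to the log, so winding -2 contributes (-10/19)*(-2)*2*pi*i = (40/19)*pi*i.
(-8/13)*log(1 - y/(5/9)): each positive loop around 5/9 adds 2*pi*i to the log, so winding -2 contributes (-8/13)*(-2)*2*pi*i = (32/13)*pi*i.
Summing the contributions at y = 1/2 gives (1128/247)*pi*i.

Continued minus principal equals (1128/247)*pi*i.


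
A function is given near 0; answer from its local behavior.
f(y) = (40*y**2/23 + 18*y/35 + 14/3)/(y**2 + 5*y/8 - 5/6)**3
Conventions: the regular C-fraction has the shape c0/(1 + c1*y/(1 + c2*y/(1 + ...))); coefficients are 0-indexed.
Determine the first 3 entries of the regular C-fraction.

Taylor coefficients (expand at 0): a_0 = -1008/125, a_1 = -83268/4375, a_2 = -6163398/100625.
c0 = a_0 = -1008/125. Peel one level at a time: if S = 1 + c*y/S' with S'(0) = 1, then c is the y-coefficient of S and S' = c*y/(S - 1).
S_1 = c0/f = 1 + (-2313/980)*y + (-44732103/22089200)*y^2 + ...; c1 = -2313/980.
S_2 = c1*y/(S_1 - 1) = 1 + (-14910701/17378340)*y + ...; c2 = -14910701/17378340.

The regular C-fraction coefficients are [-1008/125, -2313/980, -14910701/17378340].


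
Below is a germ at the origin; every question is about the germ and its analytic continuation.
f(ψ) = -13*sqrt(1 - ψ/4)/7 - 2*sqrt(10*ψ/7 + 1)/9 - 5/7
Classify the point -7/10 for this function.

The point is an algebraic (square-root) branch point.

The term (-2/9)*sqrt(1 - ψ/(-7/10)) has argument 1 - -7/10/(-7/10) = 0 at -7/10: a square-root (algebraic, two-sheeted) branch point; the remaining terms are analytic or single-valued there.


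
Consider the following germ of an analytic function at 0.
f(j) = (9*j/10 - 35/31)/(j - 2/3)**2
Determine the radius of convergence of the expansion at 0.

Denominator factor (j - 2/3)^2: pole of order 2 at 2/3, modulus 2/3.
The radius of convergence is the smallest modulus among the singular points: 2/3.

The radius of convergence is 2/3.


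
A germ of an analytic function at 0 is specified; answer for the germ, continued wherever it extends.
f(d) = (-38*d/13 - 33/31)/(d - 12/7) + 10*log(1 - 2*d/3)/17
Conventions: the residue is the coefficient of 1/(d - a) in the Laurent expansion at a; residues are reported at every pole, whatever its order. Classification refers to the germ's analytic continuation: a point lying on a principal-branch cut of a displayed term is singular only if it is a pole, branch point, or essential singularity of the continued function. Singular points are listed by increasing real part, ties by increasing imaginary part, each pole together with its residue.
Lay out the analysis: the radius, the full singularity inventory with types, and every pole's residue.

Denominator factor (d - 12/7): pole of order 1 at 12/7, modulus 12/7.
Branch term (10/17)*log(1 - d/(3/2)): its argument vanishes at d = 3/2, a logarithmic branch point, modulus 3/2.
The radius of convergence is the smallest modulus among the singular points: 3/2.
The branch term is analytic at 12/7 and contributes nothing to the residue; only the rational part matters.
At the order-1 pole 12/7 set g(d) = (d - (12/7))*(rational part) = -38*d/13 - 33/31.
Simple pole: residue = g(a) at a = 12/7, which is -17139/2821.
List the singular points by increasing real part (a conjugate pair: the negative imaginary part first).

Radius of convergence at 0: 3/2.
At 3/2: a logarithmic branch point.
At 12/7: a pole of order 1; residue -17139/2821.


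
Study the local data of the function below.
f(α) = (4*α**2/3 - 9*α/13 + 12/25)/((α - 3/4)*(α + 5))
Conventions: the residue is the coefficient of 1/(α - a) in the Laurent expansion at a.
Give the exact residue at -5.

At the order-1 pole -5 set g(α) = (α - (-5))*f(α) = (4*α**2/3 - 9*α/13 + 12/25)/(α - 3/4).
Simple pole: residue = g(a) at a = -5, which is -145372/22425.

The residue is -145372/22425.


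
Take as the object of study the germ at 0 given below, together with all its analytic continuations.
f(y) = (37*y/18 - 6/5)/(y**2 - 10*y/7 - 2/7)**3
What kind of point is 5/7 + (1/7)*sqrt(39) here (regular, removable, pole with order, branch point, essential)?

The denominator factor y**2 - 10*y/7 - 2/7 vanishes at 5/7 + (1/7)*sqrt(39) and appears to the power 3; the numerator there equals 169/630 + (37/126)*sqrt(39), nonzero, and no other factor vanishes.
Hence a pole whose order is the multiplicity, 3.

The point is a pole of order 3.


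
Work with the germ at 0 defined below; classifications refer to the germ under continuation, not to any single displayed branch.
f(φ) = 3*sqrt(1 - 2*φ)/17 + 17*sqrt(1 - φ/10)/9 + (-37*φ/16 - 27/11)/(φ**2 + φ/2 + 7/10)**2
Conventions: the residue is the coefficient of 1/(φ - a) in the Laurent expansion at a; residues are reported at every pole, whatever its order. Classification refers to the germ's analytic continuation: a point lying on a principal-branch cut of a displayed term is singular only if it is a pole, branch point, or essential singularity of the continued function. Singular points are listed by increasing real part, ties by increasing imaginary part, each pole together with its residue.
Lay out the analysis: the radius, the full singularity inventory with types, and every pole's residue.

Denominator factor (φ**2 + φ/2 + 7/10)^2: discriminant -51/20, complex-conjugate roots (-1/4) + ((1/20)*sqrt(255))*i and (-1/4) - ((1/20)*sqrt(255))*i; poles of order 2, moduli (1/10)*sqrt(70) and (1/10)*sqrt(70).
Branch term (17/9)*sqrt(1 - φ/(10)): its argument vanishes at φ = 10, a square-root branch point, modulus 10.
Branch term (3/17)*sqrt(1 - φ/(1/2)): its argument vanishes at φ = 1/2, a square-root branch point, modulus 1/2.
The radius of convergence is the smallest modulus among the singular points: 1/2.
The branch terms are analytic at (-1/4) - ((1/20)*sqrt(255))*i and contribute nothing to the residue; only the rational part matters.
The factor φ**2 + φ/2 + 7/10 splits as (φ - a)(φ - a') with a = (-1/4) - ((1/20)*sqrt(255))*i, a' = (-1/4) + ((1/20)*sqrt(255))*i. At the order-2 pole a set g(φ) = (φ - a)^2*(rational part) = [-37*φ/16 - 27/11] / (φ - a')^2.
Order-2 pole: residue = g'(a); g'((-1/4) - ((1/20)*sqrt(255))*i) = -((6605/114444)*sqrt(255))*i, so the residue is -((6605/114444)*sqrt(255))*i.
The branch terms are analytic at (-1/4) + ((1/20)*sqrt(255))*i and contribute nothing to the residue; only the rational part matters.
The factor φ**2 + φ/2 + 7/10 splits as (φ - a)(φ - a') with a = (-1/4) + ((1/20)*sqrt(255))*i, a' = (-1/4) - ((1/20)*sqrt(255))*i. At the order-2 pole a set g(φ) = (φ - a)^2*(rational part) = [-37*φ/16 - 27/11] / (φ - a')^2.
Order-2 pole: residue = g'(a); g'((-1/4) + ((1/20)*sqrt(255))*i) = ((6605/114444)*sqrt(255))*i, so the residue is ((6605/114444)*sqrt(255))*i.
List the singular points by increasing real part (a conjugate pair: the negative imaginary part first).

Radius of convergence at 0: 1/2.
At (-1/4) - ((1/20)*sqrt(255))*i: a pole of order 2; residue -((6605/114444)*sqrt(255))*i.
At (-1/4) + ((1/20)*sqrt(255))*i: a pole of order 2; residue ((6605/114444)*sqrt(255))*i.
At 1/2: an algebraic (square-root) branch point.
At 10: an algebraic (square-root) branch point.


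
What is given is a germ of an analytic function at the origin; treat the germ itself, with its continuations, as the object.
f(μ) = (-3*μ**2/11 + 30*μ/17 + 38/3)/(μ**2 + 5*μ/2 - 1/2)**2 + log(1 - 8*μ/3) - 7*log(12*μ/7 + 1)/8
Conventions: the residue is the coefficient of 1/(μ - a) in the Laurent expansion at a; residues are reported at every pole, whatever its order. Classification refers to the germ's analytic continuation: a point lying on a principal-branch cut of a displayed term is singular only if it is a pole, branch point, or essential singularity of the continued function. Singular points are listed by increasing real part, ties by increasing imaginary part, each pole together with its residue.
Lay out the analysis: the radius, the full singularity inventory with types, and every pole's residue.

Radius of convergence at 0: -5/4 + (1/4)*sqrt(33).
At -5/4 - (1/4)*sqrt(33): a pole of order 2; residue (95120/610929)*sqrt(33).
At -7/12: a logarithmic branch point.
At -5/4 + (1/4)*sqrt(33): a pole of order 2; residue -(95120/610929)*sqrt(33).
At 3/8: a logarithmic branch point.

Denominator factor (μ**2 + 5*μ/2 - 1/2)^2: discriminant 33/4, real irrational roots -5/4 + (1/4)*sqrt(33) and -5/4 - (1/4)*sqrt(33); poles of order 2, moduli -5/4 + (1/4)*sqrt(33) and 5/4 + (1/4)*sqrt(33).
Branch term (-7/8)*log(1 - μ/(-7/12)): its argument vanishes at μ = -7/12, a logarithmic branch point, modulus 7/12.
Branch term (1)*log(1 - μ/(3/8)): its argument vanishes at μ = 3/8, a logarithmic branch point, modulus 3/8.
The radius of convergence is the smallest modulus among the singular points: -5/4 + (1/4)*sqrt(33).
The branch terms are analytic at -5/4 - (1/4)*sqrt(33) and contribute nothing to the residue; only the rational part matters.
The factor μ**2 + 5*μ/2 - 1/2 splits as (μ - a)(μ - a') with a = -5/4 - (1/4)*sqrt(33), a' = -5/4 + (1/4)*sqrt(33). At the order-2 pole a set g(μ) = (μ - a)^2*(rational part) = [-3*μ**2/11 + 30*μ/17 + 38/3] / (μ - a')^2.
Order-2 pole: residue = g'(a); g'(-5/4 - (1/4)*sqrt(33)) = (95120/610929)*sqrt(33), so the residue is (95120/610929)*sqrt(33).
The branch terms are analytic at -5/4 + (1/4)*sqrt(33) and contribute nothing to the residue; only the rational part matters.
The factor μ**2 + 5*μ/2 - 1/2 splits as (μ - a)(μ - a') with a = -5/4 + (1/4)*sqrt(33), a' = -5/4 - (1/4)*sqrt(33). At the order-2 pole a set g(μ) = (μ - a)^2*(rational part) = [-3*μ**2/11 + 30*μ/17 + 38/3] / (μ - a')^2.
Order-2 pole: residue = g'(a); g'(-5/4 + (1/4)*sqrt(33)) = -(95120/610929)*sqrt(33), so the residue is -(95120/610929)*sqrt(33).
List the singular points by increasing real part (a conjugate pair: the negative imaginary part first).


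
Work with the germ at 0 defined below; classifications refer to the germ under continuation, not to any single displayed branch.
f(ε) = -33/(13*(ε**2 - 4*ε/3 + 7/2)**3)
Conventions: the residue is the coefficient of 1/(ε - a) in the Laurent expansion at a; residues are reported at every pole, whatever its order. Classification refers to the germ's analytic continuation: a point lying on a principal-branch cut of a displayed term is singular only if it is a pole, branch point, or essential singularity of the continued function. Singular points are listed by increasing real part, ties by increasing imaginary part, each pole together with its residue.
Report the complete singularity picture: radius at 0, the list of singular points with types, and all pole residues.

Radius of convergence at 0: (1/2)*sqrt(14).
At (2/3) - ((1/6)*sqrt(110))*i: a pole of order 3; residue -((2187/786500)*sqrt(110))*i.
At (2/3) + ((1/6)*sqrt(110))*i: a pole of order 3; residue ((2187/786500)*sqrt(110))*i.

Denominator factor (ε**2 - 4*ε/3 + 7/2)^3: discriminant -110/9, complex-conjugate roots (2/3) + ((1/6)*sqrt(110))*i and (2/3) - ((1/6)*sqrt(110))*i; poles of order 3, moduli (1/2)*sqrt(14) and (1/2)*sqrt(14).
The radius of convergence is the smallest modulus among the singular points: (1/2)*sqrt(14).
The factor ε**2 - 4*ε/3 + 7/2 splits as (ε - a)(ε - a') with a = (2/3) - ((1/6)*sqrt(110))*i, a' = (2/3) + ((1/6)*sqrt(110))*i. At the order-3 pole a set g(ε) = (ε - a)^3*f(ε) = [-33/13] / (ε - a')^3.
Order-3 pole: residue = g''(a)/2; g''((2/3) - ((1/6)*sqrt(110))*i) = -((2187/393250)*sqrt(110))*i, so the residue is -((2187/786500)*sqrt(110))*i.
The factor ε**2 - 4*ε/3 + 7/2 splits as (ε - a)(ε - a') with a = (2/3) + ((1/6)*sqrt(110))*i, a' = (2/3) - ((1/6)*sqrt(110))*i. At the order-3 pole a set g(ε) = (ε - a)^3*f(ε) = [-33/13] / (ε - a')^3.
Order-3 pole: residue = g''(a)/2; g''((2/3) + ((1/6)*sqrt(110))*i) = ((2187/393250)*sqrt(110))*i, so the residue is ((2187/786500)*sqrt(110))*i.
List the singular points by increasing real part (a conjugate pair: the negative imaginary part first).


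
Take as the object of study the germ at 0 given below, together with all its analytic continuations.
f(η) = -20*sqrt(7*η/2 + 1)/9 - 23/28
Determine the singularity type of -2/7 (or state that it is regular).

The point is an algebraic (square-root) branch point.

The term (-20/9)*sqrt(1 - η/(-2/7)) has argument 1 - -2/7/(-2/7) = 0 at -2/7: a square-root (algebraic, two-sheeted) branch point; the remaining terms are analytic or single-valued there.


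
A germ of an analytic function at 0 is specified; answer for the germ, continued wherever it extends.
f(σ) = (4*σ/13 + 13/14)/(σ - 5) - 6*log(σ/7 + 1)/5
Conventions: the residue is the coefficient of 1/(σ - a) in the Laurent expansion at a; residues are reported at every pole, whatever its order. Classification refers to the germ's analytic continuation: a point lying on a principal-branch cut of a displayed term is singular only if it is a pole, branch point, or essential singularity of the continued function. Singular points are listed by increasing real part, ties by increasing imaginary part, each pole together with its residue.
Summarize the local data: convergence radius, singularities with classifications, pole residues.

Denominator factor (σ - 5): pole of order 1 at 5, modulus 5.
Branch term (-6/5)*log(1 - σ/(-7)): its argument vanishes at σ = -7, a logarithmic branch point, modulus 7.
The radius of convergence is the smallest modulus among the singular points: 5.
The branch term is analytic at 5 and contributes nothing to the residue; only the rational part matters.
At the order-1 pole 5 set g(σ) = (σ - (5))*(rational part) = 4*σ/13 + 13/14.
Simple pole: residue = g(a) at a = 5, which is 449/182.
List the singular points by increasing real part (a conjugate pair: the negative imaginary part first).

Radius of convergence at 0: 5.
At -7: a logarithmic branch point.
At 5: a pole of order 1; residue 449/182.


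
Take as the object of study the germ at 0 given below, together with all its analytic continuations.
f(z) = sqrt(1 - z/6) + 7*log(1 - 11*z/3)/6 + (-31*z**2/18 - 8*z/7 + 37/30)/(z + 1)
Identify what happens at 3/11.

The term (7/6)*log(1 - z/(3/11)) has argument 1 - 3/11/(3/11) = 0 at 3/11: a logarithmic (infinitely-sheeted) branch point; the remaining terms are analytic or single-valued there.

The point is a logarithmic branch point.


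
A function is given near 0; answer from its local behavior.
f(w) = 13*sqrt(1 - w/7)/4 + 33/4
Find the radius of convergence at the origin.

The radius of convergence is 7.

Branch term (13/4)*sqrt(1 - w/(7)): its argument vanishes at w = 7, a square-root branch point, modulus 7.
The radius of convergence is the smallest modulus among the singular points: 7.


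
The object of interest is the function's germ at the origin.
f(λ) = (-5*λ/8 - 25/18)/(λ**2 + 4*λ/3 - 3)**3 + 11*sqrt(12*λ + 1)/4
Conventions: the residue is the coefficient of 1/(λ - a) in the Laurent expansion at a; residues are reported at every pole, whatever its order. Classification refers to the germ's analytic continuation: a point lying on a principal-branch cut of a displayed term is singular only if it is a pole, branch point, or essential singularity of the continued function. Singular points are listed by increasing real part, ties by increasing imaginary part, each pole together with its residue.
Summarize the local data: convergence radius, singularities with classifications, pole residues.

Denominator factor (λ**2 + 4*λ/3 - 3)^3: discriminant 124/9, real irrational roots -2/3 + (1/3)*sqrt(31) and -2/3 - (1/3)*sqrt(31); poles of order 3, moduli -2/3 + (1/3)*sqrt(31) and 2/3 + (1/3)*sqrt(31).
Branch term (11/4)*sqrt(1 - λ/(-1/12)): its argument vanishes at λ = -1/12, a square-root branch point, modulus 1/12.
The radius of convergence is the smallest modulus among the singular points: 1/12.
The branch term is analytic at -2/3 - (1/3)*sqrt(31) and contributes nothing to the residue; only the rational part matters.
The factor λ**2 + 4*λ/3 - 3 splits as (λ - a)(λ - a') with a = -2/3 - (1/3)*sqrt(31), a' = -2/3 + (1/3)*sqrt(31). At the order-3 pole a set g(λ) = (λ - a)^3*(rational part) = [-5*λ/8 - 25/18] / (λ - a')^3.
Order-3 pole: residue = g''(a)/2; g''(-2/3 - (1/3)*sqrt(31)) = (2835/953312)*sqrt(31), so the residue is (2835/1906624)*sqrt(31).
The branch term is analytic at -2/3 + (1/3)*sqrt(31) and contributes nothing to the residue; only the rational part matters.
The factor λ**2 + 4*λ/3 - 3 splits as (λ - a)(λ - a') with a = -2/3 + (1/3)*sqrt(31), a' = -2/3 - (1/3)*sqrt(31). At the order-3 pole a set g(λ) = (λ - a)^3*(rational part) = [-5*λ/8 - 25/18] / (λ - a')^3.
Order-3 pole: residue = g''(a)/2; g''(-2/3 + (1/3)*sqrt(31)) = -(2835/953312)*sqrt(31), so the residue is -(2835/1906624)*sqrt(31).
List the singular points by increasing real part (a conjugate pair: the negative imaginary part first).

Radius of convergence at 0: 1/12.
At -2/3 - (1/3)*sqrt(31): a pole of order 3; residue (2835/1906624)*sqrt(31).
At -1/12: an algebraic (square-root) branch point.
At -2/3 + (1/3)*sqrt(31): a pole of order 3; residue -(2835/1906624)*sqrt(31).


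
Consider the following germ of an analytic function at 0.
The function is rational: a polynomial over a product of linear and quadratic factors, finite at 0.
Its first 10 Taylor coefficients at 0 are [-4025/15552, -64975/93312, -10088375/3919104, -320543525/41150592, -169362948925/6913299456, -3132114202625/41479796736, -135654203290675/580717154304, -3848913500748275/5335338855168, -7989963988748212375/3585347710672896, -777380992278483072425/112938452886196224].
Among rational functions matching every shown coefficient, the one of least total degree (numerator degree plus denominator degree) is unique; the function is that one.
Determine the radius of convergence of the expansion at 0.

The radius of convergence is -1/2 + (1/14)*sqrt(133).

No rational of total degree below 8 reproduces all 10 coefficients; solving the [0/8] Pade equations on them gives f(r) = -23/(15*(r**2 + 2*r/7 - 12/5)**3*(r**2 + r - 3/7)), whose expansion matches every shown term.
Denominator factor (r**2 + 2*r/7 - 12/5)^3: discriminant 2372/245, real irrational roots -1/7 + (1/35)*sqrt(2965) and -1/7 - (1/35)*sqrt(2965); poles of order 3, moduli -1/7 + (1/35)*sqrt(2965) and 1/7 + (1/35)*sqrt(2965).
Denominator factor (r**2 + r - 3/7): discriminant 19/7, real irrational roots -1/2 + (1/14)*sqrt(133) and -1/2 - (1/14)*sqrt(133); poles of order 1, moduli -1/2 + (1/14)*sqrt(133) and 1/2 + (1/14)*sqrt(133).
The radius of convergence is the smallest modulus among the singular points: -1/2 + (1/14)*sqrt(133).


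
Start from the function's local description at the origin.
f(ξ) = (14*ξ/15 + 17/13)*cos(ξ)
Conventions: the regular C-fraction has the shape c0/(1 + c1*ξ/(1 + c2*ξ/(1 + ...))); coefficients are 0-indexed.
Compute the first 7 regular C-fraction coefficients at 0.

The regular C-fraction coefficients are [17/13, -182/255, 131273/92820, -255/364, -38675/131273, -14029561/33474615, 10554961481/14310152220].

Taylor coefficients (expand at 0): a_0 = 17/13, a_1 = 14/15, a_2 = -17/26, a_3 = -7/15, a_4 = 17/312, a_5 = 7/180, a_6 = -17/9360.
c0 = a_0 = 17/13. Peel one level at a time: if S = 1 + c*ξ/S' with S'(0) = 1, then c is the ξ-coefficient of S and S' = c*ξ/(S - 1).
S_1 = c0/f = 1 + (-182/255)*ξ + (131273/130050)*ξ^2 + ...; c1 = -182/255.
S_2 = c1*ξ/(S_1 - 1) = 1 + (131273/92820)*ξ + (131273/132496)*ξ^2 + ...; c2 = 131273/92820.
S_3 = c2*ξ/(S_2 - 1) = 1 + (-255/364)*ξ + (-108375/525092)*ξ^2 + ...; c3 = -255/364.
S_4 = c3*ξ/(S_3 - 1) = 1 + (-38675/131273)*ξ + (-6383450255/51697801587)*ξ^2 + ...; c4 = -38675/131273.
S_5 = c4*ξ/(S_4 - 1) = 1 + (-14029561/33474615)*ξ + (10554961481/34144107300)*ξ^2 + ...; c5 = -14029561/33474615.
S_6 = c5*ξ/(S_5 - 1) = 1 + (10554961481/14310152220)*ξ + ...; c6 = 10554961481/14310152220.


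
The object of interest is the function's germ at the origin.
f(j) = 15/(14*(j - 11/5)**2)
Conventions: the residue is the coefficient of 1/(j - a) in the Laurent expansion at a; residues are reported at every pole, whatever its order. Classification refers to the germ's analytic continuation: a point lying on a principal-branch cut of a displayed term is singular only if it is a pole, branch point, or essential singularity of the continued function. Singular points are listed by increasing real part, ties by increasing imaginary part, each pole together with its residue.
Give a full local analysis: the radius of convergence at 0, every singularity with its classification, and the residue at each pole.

Denominator factor (j - 11/5)^2: pole of order 2 at 11/5, modulus 11/5.
The radius of convergence is the smallest modulus among the singular points: 11/5.
At the order-2 pole 11/5 set g(j) = (j - (11/5))^2*f(j) = 15/14.
Order-2 pole: residue = g'(a); g'(11/5) = 0, so the residue is 0.

Radius of convergence at 0: 11/5.
At 11/5: a pole of order 2; residue 0.


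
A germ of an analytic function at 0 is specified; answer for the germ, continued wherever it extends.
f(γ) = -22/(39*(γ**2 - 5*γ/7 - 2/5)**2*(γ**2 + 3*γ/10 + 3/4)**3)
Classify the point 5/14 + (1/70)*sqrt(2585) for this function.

The point is a pole of order 2.

The denominator factor γ**2 - 5*γ/7 - 2/5 vanishes at 5/14 + (1/70)*sqrt(2585) and appears to the power 2; the numerator there equals -22/39, nonzero, and no other factor vanishes.
Hence a pole whose order is the multiplicity, 2.


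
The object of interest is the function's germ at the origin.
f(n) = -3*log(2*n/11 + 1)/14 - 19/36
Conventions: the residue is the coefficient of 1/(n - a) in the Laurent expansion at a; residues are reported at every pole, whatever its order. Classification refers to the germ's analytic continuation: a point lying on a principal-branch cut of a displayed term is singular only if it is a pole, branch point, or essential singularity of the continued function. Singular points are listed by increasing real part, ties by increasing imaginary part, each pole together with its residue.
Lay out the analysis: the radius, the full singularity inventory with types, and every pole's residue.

Branch term (-3/14)*log(1 - n/(-11/2)): its argument vanishes at n = -11/2, a logarithmic branch point, modulus 11/2.
The radius of convergence is the smallest modulus among the singular points: 11/2.

Radius of convergence at 0: 11/2.
At -11/2: a logarithmic branch point.


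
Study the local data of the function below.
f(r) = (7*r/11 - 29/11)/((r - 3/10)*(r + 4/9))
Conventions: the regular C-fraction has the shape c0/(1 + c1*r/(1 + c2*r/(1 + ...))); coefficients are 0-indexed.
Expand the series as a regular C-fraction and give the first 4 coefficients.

The regular C-fraction coefficients are [435/22, -293/348, -77741/8497, 2610/293].

Taylor coefficients (expand at 0): a_0 = 435/22, a_1 = 1465/88, a_2 = 175645/1056, a_3 = 3865585/12672.
c0 = a_0 = 435/22. Peel one level at a time: if S = 1 + c*r/S' with S'(0) = 1, then c is the r-coefficient of S and S' = c*r/(S - 1).
S_1 = c0/f = 1 + (-293/348)*r + (-77741/10092)*r^2 + ...; c1 = -293/348.
S_2 = c1*r/(S_1 - 1) = 1 + (-77741/8497)*r + (6996690/85849)*r^2 + ...; c2 = -77741/8497.
S_3 = c2*r/(S_2 - 1) = 1 + (2610/293)*r + ...; c3 = 2610/293.


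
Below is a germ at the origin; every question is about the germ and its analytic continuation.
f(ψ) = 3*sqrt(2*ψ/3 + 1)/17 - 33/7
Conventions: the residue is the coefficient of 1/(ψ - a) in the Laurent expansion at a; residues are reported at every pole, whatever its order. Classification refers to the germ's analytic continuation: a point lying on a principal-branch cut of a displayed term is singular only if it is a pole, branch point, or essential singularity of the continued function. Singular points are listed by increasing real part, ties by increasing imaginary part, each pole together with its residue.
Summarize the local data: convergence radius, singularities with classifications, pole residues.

Branch term (3/17)*sqrt(1 - ψ/(-3/2)): its argument vanishes at ψ = -3/2, a square-root branch point, modulus 3/2.
The radius of convergence is the smallest modulus among the singular points: 3/2.

Radius of convergence at 0: 3/2.
At -3/2: an algebraic (square-root) branch point.


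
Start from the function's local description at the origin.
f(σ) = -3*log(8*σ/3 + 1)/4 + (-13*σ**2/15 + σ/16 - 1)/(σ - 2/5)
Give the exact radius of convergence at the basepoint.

Denominator factor (σ - 2/5): pole of order 1 at 2/5, modulus 2/5.
Branch term (-3/4)*log(1 - σ/(-3/8)): its argument vanishes at σ = -3/8, a logarithmic branch point, modulus 3/8.
The radius of convergence is the smallest modulus among the singular points: 3/8.

The radius of convergence is 3/8.


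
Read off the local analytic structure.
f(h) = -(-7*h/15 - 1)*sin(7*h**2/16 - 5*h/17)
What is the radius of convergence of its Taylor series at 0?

The radius of convergence is infinite.

The factor -sin(7*h**2/16 - 5*h/17) is entire and contributes no finite singular point.
The polynomial part has no poles.
No finite singular points: the Taylor series at 0 converges everywhere.


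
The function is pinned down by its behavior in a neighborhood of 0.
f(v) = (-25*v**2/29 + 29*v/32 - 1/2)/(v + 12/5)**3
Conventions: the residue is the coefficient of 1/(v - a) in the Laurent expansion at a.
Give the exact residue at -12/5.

At the order-3 pole -12/5 set g(v) = (v - (-12/5))^3*f(v) = -25*v**2/29 + 29*v/32 - 1/2.
Order-3 pole: residue = g''(a)/2; g''(-12/5) = -50/29, so the residue is -25/29.

The residue is -25/29.


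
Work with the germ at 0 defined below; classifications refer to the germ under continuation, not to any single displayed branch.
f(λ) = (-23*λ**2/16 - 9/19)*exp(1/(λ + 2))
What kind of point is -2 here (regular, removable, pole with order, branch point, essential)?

The exponent 1/(λ - (-2)) has a pole at -2, so exp(1/(λ - (-2))) takes every nonzero value near it: an essential singularity (not a pole of any order).

The point is an essential singularity.


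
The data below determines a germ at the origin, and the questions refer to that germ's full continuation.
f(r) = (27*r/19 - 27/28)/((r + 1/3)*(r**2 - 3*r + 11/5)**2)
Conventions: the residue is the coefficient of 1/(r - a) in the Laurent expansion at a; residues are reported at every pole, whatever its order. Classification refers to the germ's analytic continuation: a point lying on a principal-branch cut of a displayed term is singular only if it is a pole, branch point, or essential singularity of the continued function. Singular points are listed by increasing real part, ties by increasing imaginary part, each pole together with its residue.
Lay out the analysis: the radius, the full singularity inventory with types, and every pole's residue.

Radius of convergence at 0: 1/3.
At -1/3: a pole of order 1; residue -1549125/11810932.
At 3/2 - (1/10)*sqrt(5): a pole of order 2; residue 1549125/23621864 + (153283995/23621864)*sqrt(5).
At 3/2 + (1/10)*sqrt(5): a pole of order 2; residue 1549125/23621864 - (153283995/23621864)*sqrt(5).


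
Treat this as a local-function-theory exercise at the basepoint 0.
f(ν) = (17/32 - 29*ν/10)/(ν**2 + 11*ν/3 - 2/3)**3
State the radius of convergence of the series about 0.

Denominator factor (ν**2 + 11*ν/3 - 2/3)^3: discriminant 145/9, real irrational roots -11/6 + (1/6)*sqrt(145) and -11/6 - (1/6)*sqrt(145); poles of order 3, moduli -11/6 + (1/6)*sqrt(145) and 11/6 + (1/6)*sqrt(145).
The radius of convergence is the smallest modulus among the singular points: -11/6 + (1/6)*sqrt(145).

The radius of convergence is -11/6 + (1/6)*sqrt(145).


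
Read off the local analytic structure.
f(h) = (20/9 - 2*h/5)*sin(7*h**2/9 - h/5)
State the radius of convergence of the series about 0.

The radius of convergence is infinite.

The factor sin(7*h**2/9 - h/5) is entire and contributes no finite singular point.
The polynomial part has no poles.
No finite singular points: the Taylor series at 0 converges everywhere.


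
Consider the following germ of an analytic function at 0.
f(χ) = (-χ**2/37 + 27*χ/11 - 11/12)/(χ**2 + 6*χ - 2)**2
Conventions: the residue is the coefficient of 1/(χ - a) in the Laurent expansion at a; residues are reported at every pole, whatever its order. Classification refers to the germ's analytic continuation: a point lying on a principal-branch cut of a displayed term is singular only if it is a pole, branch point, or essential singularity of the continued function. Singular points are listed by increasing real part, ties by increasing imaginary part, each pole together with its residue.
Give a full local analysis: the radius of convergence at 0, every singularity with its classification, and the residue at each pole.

Radius of convergence at 0: -3 + sqrt(11).
At -3 - sqrt(11): a pole of order 2; residue -(40177/2363856)*sqrt(11).
At -3 + sqrt(11): a pole of order 2; residue (40177/2363856)*sqrt(11).

Denominator factor (χ**2 + 6*χ - 2)^2: discriminant 44, real irrational roots -3 + sqrt(11) and -3 - sqrt(11); poles of order 2, moduli -3 + sqrt(11) and 3 + sqrt(11).
The radius of convergence is the smallest modulus among the singular points: -3 + sqrt(11).
The factor χ**2 + 6*χ - 2 splits as (χ - a)(χ - a') with a = -3 - sqrt(11), a' = -3 + sqrt(11). At the order-2 pole a set g(χ) = (χ - a)^2*f(χ) = [-χ**2/37 + 27*χ/11 - 11/12] / (χ - a')^2.
Order-2 pole: residue = g'(a); g'(-3 - sqrt(11)) = -(40177/2363856)*sqrt(11), so the residue is -(40177/2363856)*sqrt(11).
The factor χ**2 + 6*χ - 2 splits as (χ - a)(χ - a') with a = -3 + sqrt(11), a' = -3 - sqrt(11). At the order-2 pole a set g(χ) = (χ - a)^2*f(χ) = [-χ**2/37 + 27*χ/11 - 11/12] / (χ - a')^2.
Order-2 pole: residue = g'(a); g'(-3 + sqrt(11)) = (40177/2363856)*sqrt(11), so the residue is (40177/2363856)*sqrt(11).
List the singular points by increasing real part (a conjugate pair: the negative imaginary part first).


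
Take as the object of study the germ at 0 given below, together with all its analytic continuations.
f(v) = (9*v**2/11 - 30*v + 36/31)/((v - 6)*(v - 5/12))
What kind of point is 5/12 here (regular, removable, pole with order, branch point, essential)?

The point is a pole of order 1.

The denominator factor v - 5/12 vanishes at 5/12 and appears to the power 1; the numerator there equals -61089/5456, nonzero, and no other factor vanishes.
Hence a pole whose order is the multiplicity, 1.


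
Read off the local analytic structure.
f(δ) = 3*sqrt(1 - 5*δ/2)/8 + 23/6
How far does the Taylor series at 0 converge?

The radius of convergence is 2/5.

Branch term (3/8)*sqrt(1 - δ/(2/5)): its argument vanishes at δ = 2/5, a square-root branch point, modulus 2/5.
The radius of convergence is the smallest modulus among the singular points: 2/5.


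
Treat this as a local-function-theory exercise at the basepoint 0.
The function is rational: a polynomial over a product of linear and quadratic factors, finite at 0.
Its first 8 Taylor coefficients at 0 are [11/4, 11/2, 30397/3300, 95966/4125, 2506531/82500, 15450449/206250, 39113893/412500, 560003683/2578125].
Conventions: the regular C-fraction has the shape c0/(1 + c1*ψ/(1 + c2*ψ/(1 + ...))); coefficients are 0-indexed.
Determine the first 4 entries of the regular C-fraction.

Taylor coefficients (read off): a_0 = 11/4, a_1 = 11/2, a_2 = 30397/3300, a_3 = 95966/4125.
c0 = a_0 = 11/4. Peel one level at a time: if S = 1 + c*ψ/S' with S'(0) = 1, then c is the ψ-coefficient of S and S' = c*ψ/(S - 1).
S_1 = c0/f = 1 + (-2)*ψ + (5903/9075)*ψ^2 + ...; c1 = -2.
S_2 = c1*ψ/(S_1 - 1) = 1 + (5903/18150)*ψ + (-469448711/329422500)*ψ^2 + ...; c2 = 5903/18150.
S_3 = c2*ψ/(S_2 - 1) = 1 + (469448711/107139450)*ψ + ...; c3 = 469448711/107139450.

The regular C-fraction coefficients are [11/4, -2, 5903/18150, 469448711/107139450].


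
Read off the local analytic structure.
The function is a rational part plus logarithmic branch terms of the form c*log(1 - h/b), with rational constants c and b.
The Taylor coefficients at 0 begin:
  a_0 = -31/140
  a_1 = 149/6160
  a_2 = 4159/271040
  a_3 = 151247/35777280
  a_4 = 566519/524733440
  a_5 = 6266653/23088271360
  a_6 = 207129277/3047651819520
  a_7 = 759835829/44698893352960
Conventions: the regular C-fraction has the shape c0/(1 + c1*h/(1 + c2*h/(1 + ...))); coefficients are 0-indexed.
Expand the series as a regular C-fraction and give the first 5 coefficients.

Taylor coefficients (read off): a_0 = -31/140, a_1 = 149/6160, a_2 = 4159/271040, a_3 = 151247/35777280, a_4 = 566519/524733440.
c0 = a_0 = -31/140. Peel one level at a time: if S = 1 + c*h/S' with S'(0) = 1, then c is the h-coefficient of S and S' = c*h/(S - 1).
S_1 = c0/f = 1 + (149/1364)*h + (75565/930248)*h^2 + ...; c1 = 149/1364.
S_2 = c1*h/(S_1 - 1) = 1 + (-75565/101618)*h + (3669505/16117926)*h^2 + ...; c2 = -75565/101618.
S_3 = c2*h/(S_2 - 1) = 1 + (3250133/10615803)*h + (-115864825/10152270018)*h^2 + ...; c3 = 3250133/10615803.
S_4 = c3*h/(S_3 - 1) = 1 + (556898675/14939498442)*h + ...; c4 = 556898675/14939498442.

The regular C-fraction coefficients are [-31/140, 149/1364, -75565/101618, 3250133/10615803, 556898675/14939498442].
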